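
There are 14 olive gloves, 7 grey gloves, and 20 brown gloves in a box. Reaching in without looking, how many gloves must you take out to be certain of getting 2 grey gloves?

36

The worst case draws every non-grey glove first: 14 + 20 = 34.
The next 2 draws are then forced to be grey, giving 34 + 2 = 36.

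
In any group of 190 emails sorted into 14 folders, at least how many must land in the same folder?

If each of the 14 folders held at most 13, the total would be at most 14 × 13 = 182 < 190, a contradiction.
So at least one holds ⌈190/14⌉ = 14.

14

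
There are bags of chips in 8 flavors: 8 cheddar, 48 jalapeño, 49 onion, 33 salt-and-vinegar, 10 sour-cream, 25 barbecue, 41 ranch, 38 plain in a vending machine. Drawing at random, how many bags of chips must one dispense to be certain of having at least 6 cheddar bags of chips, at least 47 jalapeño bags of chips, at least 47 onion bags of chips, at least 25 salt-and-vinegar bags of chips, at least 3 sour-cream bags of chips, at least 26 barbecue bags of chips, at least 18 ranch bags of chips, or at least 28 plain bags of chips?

The worst case stops just short of every target: 5 cheddar, 46 jalapeño, 46 onion, 24 salt-and-vinegar, 2 sour-cream, 25 barbecue, 17 ranch, 27 plain — 5 + 46 + 46 + 24 + 2 + 25 + 17 + 27 = 192 bags of chips.
One more bag of chips must push some flavor to its target, so 192 + 1 = 193.

193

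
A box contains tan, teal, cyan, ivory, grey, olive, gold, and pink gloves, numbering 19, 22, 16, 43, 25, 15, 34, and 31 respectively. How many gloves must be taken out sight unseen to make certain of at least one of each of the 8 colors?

The hardest color to obtain is olive: we could draw every other glove first — 205 − 15 = 190 gloves — without a single olive one.
The next draw must be olive, so 190 + 1 = 191.

191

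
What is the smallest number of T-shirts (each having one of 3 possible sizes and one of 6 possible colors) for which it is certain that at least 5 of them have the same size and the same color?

73

There are 3 × 6 = 18 (size, color) combinations acting as pigeonholes.
With 18 × 4 = 72 T-shirts we could place exactly 4 in each, with no (size, color) pair reaching 5.
One more forces some (size, color) pair to hold 5, so 72 + 1 = 73.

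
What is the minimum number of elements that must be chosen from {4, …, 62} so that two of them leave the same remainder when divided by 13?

Group the integers by remainder mod 13; there are 13 residue classes, each nonempty in this range.
Choosing one from each class (13 integers) avoids any shared remainder.
One more choice must repeat a class, so two differ by a multiple of 13. Hence 13 + 1 = 14.

14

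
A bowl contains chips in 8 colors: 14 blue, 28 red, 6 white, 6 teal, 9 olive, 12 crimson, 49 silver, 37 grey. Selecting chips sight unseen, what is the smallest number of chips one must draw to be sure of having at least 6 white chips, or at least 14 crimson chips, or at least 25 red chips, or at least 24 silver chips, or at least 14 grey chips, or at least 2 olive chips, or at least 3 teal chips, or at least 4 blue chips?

84

The worst case stops just short of every target: 3 blue, 24 red, 5 white, 2 teal, 1 olive, all 12 crimson, 23 silver, 13 grey — 3 + 24 + 5 + 2 + 1 + 12 + 23 + 13 = 83 chips.
One more chip must push some color to its target, so 83 + 1 = 84.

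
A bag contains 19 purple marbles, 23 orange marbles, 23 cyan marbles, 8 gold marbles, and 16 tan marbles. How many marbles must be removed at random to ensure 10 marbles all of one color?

In the worst case we take at most 9 of each color, but all 8 gold (fewer than 9), giving 9 + 9 + 9 + 8 + 9 = 44.
One more marble then forces some color to 10, so 44 + 1 = 45.

45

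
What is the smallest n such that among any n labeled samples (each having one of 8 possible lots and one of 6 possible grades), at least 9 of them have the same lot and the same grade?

There are 8 × 6 = 48 (lot, grade) combinations acting as pigeonholes.
With 48 × 8 = 384 labeled samples we could place exactly 8 in each, with no (lot, grade) pair reaching 9.
One more forces some (lot, grade) pair to hold 9, so 384 + 1 = 385.

385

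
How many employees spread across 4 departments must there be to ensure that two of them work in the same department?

5

There are 4 departments acting as pigeonholes.
With 4 employees we could place one in each, avoiding any repeat.
One more forces some class to hold 2, so 4 + 1 = 5.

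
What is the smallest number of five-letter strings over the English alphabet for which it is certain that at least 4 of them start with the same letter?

79

There are 26 possible first letters acting as pigeonholes.
With 26 × 3 = 78 five-letter strings over the English alphabet we could place exactly 3 in each, with no class reaching 4.
One more forces some class to hold 4, so 78 + 1 = 79.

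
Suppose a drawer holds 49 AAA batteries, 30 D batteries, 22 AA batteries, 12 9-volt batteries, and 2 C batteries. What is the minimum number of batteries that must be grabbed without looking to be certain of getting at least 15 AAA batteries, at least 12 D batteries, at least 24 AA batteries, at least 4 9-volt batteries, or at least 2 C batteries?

52

Each of the 5 types has its own threshold; avoid all of them simultaneously.
The worst case stops just short of every target: 14 AAA, 11 D, all 22 AA, 3 9-volt, 1 C — 14 + 11 + 22 + 3 + 1 = 51 batteries.
One more battery must push some type to its target, so 51 + 1 = 52.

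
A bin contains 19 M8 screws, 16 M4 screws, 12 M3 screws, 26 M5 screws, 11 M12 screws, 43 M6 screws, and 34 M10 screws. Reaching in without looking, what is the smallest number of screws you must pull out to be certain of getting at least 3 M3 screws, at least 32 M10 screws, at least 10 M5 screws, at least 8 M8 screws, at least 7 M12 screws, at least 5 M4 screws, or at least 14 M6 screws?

73

Each of the 7 sizes has its own threshold; avoid all of them simultaneously.
The worst case stops just short of every target: 7 M8, 4 M4, 2 M3, 9 M5, 6 M12, 13 M6, 31 M10 — 7 + 4 + 2 + 9 + 6 + 13 + 31 = 72 screws.
One more screw must push some size to its target, so 72 + 1 = 73.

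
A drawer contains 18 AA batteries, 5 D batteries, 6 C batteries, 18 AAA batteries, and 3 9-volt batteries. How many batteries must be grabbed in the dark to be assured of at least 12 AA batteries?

The worst case draws every non-AA battery first: 5 + 6 + 18 + 3 = 32.
The next 12 draws are then forced to be AA, giving 32 + 12 = 44.

44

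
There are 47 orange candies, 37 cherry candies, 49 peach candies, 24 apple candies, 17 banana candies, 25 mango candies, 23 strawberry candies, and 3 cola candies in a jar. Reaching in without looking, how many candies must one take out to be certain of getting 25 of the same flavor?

164

In the worst case we take at most 24 of each flavor, but all 17 banana, all 23 strawberry, and all 3 cola (fewer than 24), giving 24 + 24 + 24 + 24 + 17 + 24 + 23 + 3 = 163.
One more candy then forces some flavor to 25, so 163 + 1 = 164.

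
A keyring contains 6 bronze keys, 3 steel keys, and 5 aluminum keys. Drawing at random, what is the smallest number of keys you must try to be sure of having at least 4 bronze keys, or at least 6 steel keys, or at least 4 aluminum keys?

The worst case stops just short of every target: 3 bronze, all 3 steel, 3 aluminum — 3 + 3 + 3 = 9 keys.
One more key must push some type to its target, so 9 + 1 = 10.

10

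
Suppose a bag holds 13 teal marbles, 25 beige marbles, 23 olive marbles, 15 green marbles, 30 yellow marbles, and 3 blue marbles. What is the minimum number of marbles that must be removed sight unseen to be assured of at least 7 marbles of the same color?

In the worst case we take at most 6 of each color, but all 3 blue (fewer than 6), giving 6 + 6 + 6 + 6 + 6 + 3 = 33.
One more marble then forces some color to 7, so 33 + 1 = 34.

34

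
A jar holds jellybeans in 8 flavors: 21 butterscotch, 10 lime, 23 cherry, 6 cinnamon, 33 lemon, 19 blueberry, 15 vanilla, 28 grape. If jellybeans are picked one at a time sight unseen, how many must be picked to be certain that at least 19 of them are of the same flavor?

In the worst case we take at most 18 of each flavor, but all 10 lime, all 6 cinnamon, and all 15 vanilla (fewer than 18), giving 18 + 10 + 18 + 6 + 18 + 18 + 15 + 18 = 121.
One more jellybean then forces some flavor to 19, so 121 + 1 = 122.

122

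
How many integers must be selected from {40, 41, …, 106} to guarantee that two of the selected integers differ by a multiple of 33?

Group the integers by remainder mod 33; there are 33 residue classes, each nonempty in this range.
Choosing one from each class (33 integers) avoids any shared remainder.
One more choice must repeat a class, so two differ by a multiple of 33. Hence 33 + 1 = 34.

34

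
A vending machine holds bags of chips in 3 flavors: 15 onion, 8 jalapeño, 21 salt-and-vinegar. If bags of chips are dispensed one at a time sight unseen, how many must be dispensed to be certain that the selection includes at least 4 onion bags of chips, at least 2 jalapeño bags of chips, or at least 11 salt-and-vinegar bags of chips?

15

Each of the 3 flavors has its own threshold; avoid all of them simultaneously.
The worst case stops just short of every target: 3 onion, 1 jalapeño, 10 salt-and-vinegar — 3 + 1 + 10 = 14 bags of chips.
One more bag of chips must push some flavor to its target, so 14 + 1 = 15.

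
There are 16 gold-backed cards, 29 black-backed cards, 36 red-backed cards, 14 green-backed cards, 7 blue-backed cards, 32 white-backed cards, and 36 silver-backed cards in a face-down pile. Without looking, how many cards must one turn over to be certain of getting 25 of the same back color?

Treat the 7 back colors as pigeonholes.
In the worst case we take at most 24 of each back color, but all 16 gold-backed, all 14 green-backed, and all 7 blue-backed (fewer than 24), giving 16 + 24 + 24 + 14 + 7 + 24 + 24 = 133.
One more card then forces some back color to 25, so 133 + 1 = 134.

134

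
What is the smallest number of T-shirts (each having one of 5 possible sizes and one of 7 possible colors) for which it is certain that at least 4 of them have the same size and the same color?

106

There are 5 × 7 = 35 (size, color) combinations acting as pigeonholes.
With 35 × 3 = 105 T-shirts we could place exactly 3 in each, with no (size, color) pair reaching 4.
One more forces some (size, color) pair to hold 4, so 105 + 1 = 106.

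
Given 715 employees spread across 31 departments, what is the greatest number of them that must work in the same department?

If each of the 31 departments held at most 23, the total would be at most 31 × 23 = 713 < 715, a contradiction.
So at least one holds ⌈715/31⌉ = 24.

24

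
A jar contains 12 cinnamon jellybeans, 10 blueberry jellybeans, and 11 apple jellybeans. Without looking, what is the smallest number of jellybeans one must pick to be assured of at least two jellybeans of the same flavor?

The worst case takes 1 jellybean of each flavor without reaching 2 of any: 3 × 1 = 3.
The next jellybean must bring some flavor to 2, so 3 + 1 = 4.

4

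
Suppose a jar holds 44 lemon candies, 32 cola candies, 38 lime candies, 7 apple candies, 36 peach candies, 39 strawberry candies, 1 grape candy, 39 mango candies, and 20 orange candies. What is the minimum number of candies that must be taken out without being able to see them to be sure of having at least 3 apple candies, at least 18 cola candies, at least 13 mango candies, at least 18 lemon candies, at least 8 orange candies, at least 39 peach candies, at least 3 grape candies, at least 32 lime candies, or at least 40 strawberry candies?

The worst case stops just short of every target: 17 lemon, 17 cola, 31 lime, 2 apple, all 36 peach, 39 strawberry, all 1 grape, 12 mango, 7 orange — 17 + 17 + 31 + 2 + 36 + 39 + 1 + 12 + 7 = 162 candies.
One more candy must push some flavor to its target, so 162 + 1 = 163.

163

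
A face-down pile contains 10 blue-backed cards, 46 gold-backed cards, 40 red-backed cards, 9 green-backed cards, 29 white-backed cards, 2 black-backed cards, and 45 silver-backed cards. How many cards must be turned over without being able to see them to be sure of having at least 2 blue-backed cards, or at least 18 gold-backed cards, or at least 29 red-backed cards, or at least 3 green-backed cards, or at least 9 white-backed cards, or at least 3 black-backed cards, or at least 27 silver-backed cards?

Each of the 7 back colors has its own threshold; avoid all of them simultaneously.
The worst case stops just short of every target: 1 blue-backed, 17 gold-backed, 28 red-backed, 2 green-backed, 8 white-backed, 2 black-backed, 26 silver-backed — 1 + 17 + 28 + 2 + 8 + 2 + 26 = 84 cards.
One more card must push some back color to its target, so 84 + 1 = 85.

85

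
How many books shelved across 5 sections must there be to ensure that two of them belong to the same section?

6

There are 5 sections acting as pigeonholes.
With 5 books we could place one in each, avoiding any repeat.
One more forces some class to hold 2, so 5 + 1 = 6.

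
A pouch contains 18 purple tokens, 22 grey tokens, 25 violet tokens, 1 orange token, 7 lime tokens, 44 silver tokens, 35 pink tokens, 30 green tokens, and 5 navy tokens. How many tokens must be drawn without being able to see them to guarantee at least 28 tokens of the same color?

In the worst case we take at most 27 of each color, but all 18 purple, all 22 grey, all 25 violet, all 1 orange, all 7 lime, and all 5 navy (fewer than 27), giving 18 + 22 + 25 + 1 + 7 + 27 + 27 + 27 + 5 = 159.
One more token then forces some color to 28, so 159 + 1 = 160.

160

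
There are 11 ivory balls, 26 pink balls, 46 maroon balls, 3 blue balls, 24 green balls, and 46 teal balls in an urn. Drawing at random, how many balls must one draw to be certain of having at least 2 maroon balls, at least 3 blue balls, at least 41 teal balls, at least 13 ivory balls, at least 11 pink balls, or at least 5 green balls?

The worst case stops just short of every target: all 11 ivory, 10 pink, 1 maroon, 2 blue, 4 green, 40 teal — 11 + 10 + 1 + 2 + 4 + 40 = 68 balls.
One more ball must push some color to its target, so 68 + 1 = 69.

69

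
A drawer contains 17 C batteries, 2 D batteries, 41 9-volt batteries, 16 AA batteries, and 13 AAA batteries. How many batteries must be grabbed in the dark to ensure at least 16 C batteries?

The worst case draws every non-C battery first: 2 + 41 + 16 + 13 = 72.
The next 16 draws are then forced to be C, giving 72 + 16 = 88.

88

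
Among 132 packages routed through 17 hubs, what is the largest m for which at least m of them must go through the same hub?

8

The 132 packages fall into 17 hubs.
If each of the 17 hubs held at most 7, the total would be at most 17 × 7 = 119 < 132, a contradiction.
So at least one holds ⌈132/17⌉ = 8.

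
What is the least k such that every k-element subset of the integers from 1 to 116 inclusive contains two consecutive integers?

Partition {1, …, 116} into 58 pairs: {1,2}, {3,4}, …, {115,116}.
Choosing 58 integers — say the 58 even numbers 2, 4, …, 116 — takes one from each pair and avoids the property.
Choosing 59 forces two into the same pair by pigeonhole, and those are consecutive. So 59.

59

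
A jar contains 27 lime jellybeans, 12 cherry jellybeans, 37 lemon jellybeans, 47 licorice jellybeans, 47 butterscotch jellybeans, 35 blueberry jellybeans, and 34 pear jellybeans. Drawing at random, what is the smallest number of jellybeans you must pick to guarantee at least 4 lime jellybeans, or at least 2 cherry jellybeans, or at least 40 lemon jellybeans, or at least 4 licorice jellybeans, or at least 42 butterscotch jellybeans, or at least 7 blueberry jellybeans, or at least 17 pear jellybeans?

108

Each of the 7 flavors has its own threshold; avoid all of them simultaneously.
The worst case stops just short of every target: 3 lime, 1 cherry, all 37 lemon, 3 licorice, 41 butterscotch, 6 blueberry, 16 pear — 3 + 1 + 37 + 3 + 41 + 6 + 16 = 107 jellybeans.
One more jellybean must push some flavor to its target, so 107 + 1 = 108.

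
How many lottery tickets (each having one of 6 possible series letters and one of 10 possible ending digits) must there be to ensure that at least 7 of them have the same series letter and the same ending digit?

There are 6 × 10 = 60 (series letter, ending digit) combinations acting as pigeonholes.
With 60 × 6 = 360 lottery tickets we could place exactly 6 in each, with no (series letter, ending digit) pair reaching 7.
One more forces some (series letter, ending digit) pair to hold 7, so 360 + 1 = 361.

361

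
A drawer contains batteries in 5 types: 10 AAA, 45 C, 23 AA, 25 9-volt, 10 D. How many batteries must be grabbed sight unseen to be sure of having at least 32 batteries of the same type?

100

In the worst case we take at most 31 of each type, but all 10 AAA, all 23 AA, all 25 9-volt, and all 10 D (fewer than 31), giving 10 + 31 + 23 + 25 + 10 = 99.
One more battery then forces some type to 32, so 99 + 1 = 100.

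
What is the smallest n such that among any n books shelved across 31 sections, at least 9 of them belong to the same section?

There are 31 sections acting as pigeonholes.
With 31 × 8 = 248 books we could place exactly 8 in each, with no class reaching 9.
One more forces some class to hold 9, so 248 + 1 = 249.

249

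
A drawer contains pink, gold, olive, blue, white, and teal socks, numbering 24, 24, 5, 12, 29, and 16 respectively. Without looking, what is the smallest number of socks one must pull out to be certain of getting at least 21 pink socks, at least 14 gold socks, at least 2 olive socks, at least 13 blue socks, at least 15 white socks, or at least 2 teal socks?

62

The worst case stops just short of every target: 20 pink, 13 gold, 1 olive, 12 blue, 14 white, 1 teal — 20 + 13 + 1 + 12 + 14 + 1 = 61 socks.
One more sock must push some color to its target, so 61 + 1 = 62.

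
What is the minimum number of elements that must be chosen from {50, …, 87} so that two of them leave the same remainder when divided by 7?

Group the integers by remainder mod 7; there are 7 residue classes, each nonempty in this range.
Choosing one from each class (7 integers) avoids any shared remainder.
One more choice must repeat a class, so two differ by a multiple of 7. Hence 7 + 1 = 8.

8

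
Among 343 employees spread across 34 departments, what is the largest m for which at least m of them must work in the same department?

11

The 343 employees fall into 34 departments.
If each of the 34 departments held at most 10, the total would be at most 34 × 10 = 340 < 343, a contradiction.
So at least one holds ⌈343/34⌉ = 11.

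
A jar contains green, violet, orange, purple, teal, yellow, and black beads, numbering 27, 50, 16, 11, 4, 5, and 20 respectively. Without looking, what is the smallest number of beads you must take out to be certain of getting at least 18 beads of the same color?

88

In the worst case we take at most 17 of each color, but all 16 orange, all 11 purple, all 4 teal, and all 5 yellow (fewer than 17), giving 17 + 17 + 16 + 11 + 4 + 5 + 17 = 87.
One more bead then forces some color to 18, so 87 + 1 = 88.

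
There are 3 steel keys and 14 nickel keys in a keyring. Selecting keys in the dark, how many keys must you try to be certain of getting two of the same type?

3

The worst case takes 1 key of each type without reaching 2 of any: 2 × 1 = 2.
The next key must bring some type to 2, so 2 + 1 = 3.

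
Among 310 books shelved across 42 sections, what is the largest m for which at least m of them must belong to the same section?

The 310 books fall into 42 sections.
If each of the 42 sections held at most 7, the total would be at most 42 × 7 = 294 < 310, a contradiction.
So at least one holds ⌈310/42⌉ = 8.

8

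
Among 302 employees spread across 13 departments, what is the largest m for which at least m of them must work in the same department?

The 302 employees fall into 13 departments.
If each of the 13 departments held at most 23, the total would be at most 13 × 23 = 299 < 302, a contradiction.
So at least one holds ⌈302/13⌉ = 24.

24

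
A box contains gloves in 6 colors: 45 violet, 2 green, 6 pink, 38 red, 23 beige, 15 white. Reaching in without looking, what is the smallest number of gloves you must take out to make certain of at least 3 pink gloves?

126

The worst case draws every non-pink glove first: 45 + 2 + 38 + 23 + 15 = 123.
The next 3 draws are then forced to be pink, giving 123 + 3 = 126.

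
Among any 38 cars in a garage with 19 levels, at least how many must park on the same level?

The 38 cars fall into 19 levels.
If each of the 19 levels held at most 1, the total would be at most 19 × 1 = 19 < 38, a contradiction.
So at least one holds ⌈38/19⌉ = 2.

2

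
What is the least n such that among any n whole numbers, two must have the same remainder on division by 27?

Two integers differ by a multiple of 27 exactly when they share a remainder mod 27.
There are 27 residue classes mod 27, so 27 integers can all lie in distinct classes.
One more integer must repeat a residue, giving a difference divisible by 27. So n = 27 + 1 = 28.

28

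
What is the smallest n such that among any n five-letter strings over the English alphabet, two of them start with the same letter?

There are 26 possible first letters acting as pigeonholes.
With 26 five-letter strings over the English alphabet we could place one in each, avoiding any repeat.
One more forces some class to hold 2, so 26 + 1 = 27.

27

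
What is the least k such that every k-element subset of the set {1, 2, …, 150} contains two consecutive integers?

Partition {1, …, 150} into 75 pairs: {1,2}, {3,4}, …, {149,150}.
Choosing 75 integers — say the 75 even numbers 2, 4, …, 150 — takes one from each pair and avoids the property.
Choosing 76 forces two into the same pair by pigeonhole, and those are consecutive. So 76.

76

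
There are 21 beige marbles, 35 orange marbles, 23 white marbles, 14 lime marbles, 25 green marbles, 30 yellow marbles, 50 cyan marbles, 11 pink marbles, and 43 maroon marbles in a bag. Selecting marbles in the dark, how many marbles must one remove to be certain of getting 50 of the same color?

252

In the worst case we take at most 49 of each color, but all 21 beige, all 35 orange, all 23 white, all 14 lime, all 25 green, all 30 yellow, all 11 pink, and all 43 maroon (fewer than 49), giving 21 + 35 + 23 + 14 + 25 + 30 + 49 + 11 + 43 = 251.
One more marble then forces some color to 50, so 251 + 1 = 252.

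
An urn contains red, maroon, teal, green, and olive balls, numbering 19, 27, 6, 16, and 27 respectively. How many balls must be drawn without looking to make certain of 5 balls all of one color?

The worst case takes 4 balls of each color without reaching 5 of any: 5 × 4 = 20.
The next ball must bring some color to 5, so 20 + 1 = 21.

21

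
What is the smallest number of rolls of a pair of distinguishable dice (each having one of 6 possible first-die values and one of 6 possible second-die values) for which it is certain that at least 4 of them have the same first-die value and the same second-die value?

There are 6 × 6 = 36 (first-die value, second-die value) combinations acting as pigeonholes.
With 36 × 3 = 108 rolls of a pair of distinguishable dice we could place exactly 3 in each, with no (first-die value, second-die value) pair reaching 4.
One more forces some (first-die value, second-die value) pair to hold 4, so 108 + 1 = 109.

109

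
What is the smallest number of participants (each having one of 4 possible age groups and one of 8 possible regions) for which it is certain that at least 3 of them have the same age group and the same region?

65

There are 4 × 8 = 32 (age group, region) combinations acting as pigeonholes.
With 32 × 2 = 64 participants we could place exactly 2 in each, with no (age group, region) pair reaching 3.
One more forces some (age group, region) pair to hold 3, so 64 + 1 = 65.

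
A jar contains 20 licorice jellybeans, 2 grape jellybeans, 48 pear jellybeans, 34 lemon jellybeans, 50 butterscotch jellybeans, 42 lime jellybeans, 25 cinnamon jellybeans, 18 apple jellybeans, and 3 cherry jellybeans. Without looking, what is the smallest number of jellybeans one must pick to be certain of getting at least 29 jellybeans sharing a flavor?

In the worst case we take at most 28 of each flavor, but all 20 licorice, all 2 grape, all 25 cinnamon, all 18 apple, and all 3 cherry (fewer than 28), giving 20 + 2 + 28 + 28 + 28 + 28 + 25 + 18 + 3 = 180.
One more jellybean then forces some flavor to 29, so 180 + 1 = 181.

181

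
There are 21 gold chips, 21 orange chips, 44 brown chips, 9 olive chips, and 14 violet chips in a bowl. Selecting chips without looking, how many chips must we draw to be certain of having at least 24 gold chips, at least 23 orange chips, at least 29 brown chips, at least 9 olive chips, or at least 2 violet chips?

80

The worst case stops just short of every target: all 21 gold, all 21 orange, 28 brown, 8 olive, 1 violet — 21 + 21 + 28 + 8 + 1 = 79 chips.
One more chip must push some color to its target, so 79 + 1 = 80.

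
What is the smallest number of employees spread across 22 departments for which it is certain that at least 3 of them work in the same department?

There are 22 departments acting as pigeonholes.
With 22 × 2 = 44 employees we could place exactly 2 in each, with no class reaching 3.
One more forces some class to hold 3, so 44 + 1 = 45.

45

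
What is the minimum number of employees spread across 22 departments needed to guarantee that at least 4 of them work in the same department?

There are 22 departments acting as pigeonholes.
With 22 × 3 = 66 employees we could place exactly 3 in each, with no class reaching 4.
One more forces some class to hold 4, so 66 + 1 = 67.

67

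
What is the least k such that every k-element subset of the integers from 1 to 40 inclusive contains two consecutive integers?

21

Partition {1, …, 40} into 20 pairs: {1,2}, {3,4}, …, {39,40}.
Choosing 20 integers — say the 20 even numbers 2, 4, …, 40 — takes one from each pair and avoids the property.
Choosing 21 forces two into the same pair by pigeonhole, and those are consecutive. So 21.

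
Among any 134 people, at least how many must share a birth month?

There are 12 months of the year, which serve as the pigeonholes.
If each of the 12 months of the year held at most 11, the total would be at most 12 × 11 = 132 < 134, a contradiction.
So at least one holds ⌈134/12⌉ = 12.

12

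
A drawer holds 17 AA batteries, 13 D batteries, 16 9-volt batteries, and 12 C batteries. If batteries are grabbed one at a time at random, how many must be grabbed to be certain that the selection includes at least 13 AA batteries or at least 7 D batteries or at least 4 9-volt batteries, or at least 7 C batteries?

The worst case stops just short of every target: 12 AA, 6 D, 3 9-volt, 6 C — 12 + 6 + 3 + 6 = 27 batteries.
One more battery must push some type to its target, so 27 + 1 = 28.

28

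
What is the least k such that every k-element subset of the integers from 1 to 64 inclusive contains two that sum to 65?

Partition {1, …, 64} into 32 pairs: {1,64}, {2,63}, …, {32,33}.
Choosing 32 integers — say the integers 1 through 32 — takes one from each pair and avoids the property.
Choosing 33 forces two into the same pair by pigeonhole, and those sum to 65. So 33.

33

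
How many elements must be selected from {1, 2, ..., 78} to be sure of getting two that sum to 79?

40

Partition {1, …, 78} into 39 pairs: {1,78}, {2,77}, …, {39,40}.
Choosing 39 integers — say the integers 1 through 39 — takes one from each pair and avoids the property.
Choosing 40 forces two into the same pair by pigeonhole, and those sum to 79. So 40.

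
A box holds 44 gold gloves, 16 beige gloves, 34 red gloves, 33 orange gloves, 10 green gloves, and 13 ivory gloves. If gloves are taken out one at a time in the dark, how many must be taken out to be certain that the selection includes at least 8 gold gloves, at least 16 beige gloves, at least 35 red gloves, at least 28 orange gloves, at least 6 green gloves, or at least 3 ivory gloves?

91

Each of the 6 colors has its own threshold; avoid all of them simultaneously.
The worst case stops just short of every target: 7 gold, 15 beige, 34 red, 27 orange, 5 green, 2 ivory — 7 + 15 + 34 + 27 + 5 + 2 = 90 gloves.
One more glove must push some color to its target, so 90 + 1 = 91.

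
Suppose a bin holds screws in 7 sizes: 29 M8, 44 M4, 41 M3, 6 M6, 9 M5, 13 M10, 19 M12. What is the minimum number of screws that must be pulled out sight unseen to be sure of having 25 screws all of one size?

In the worst case we take at most 24 of each size, but all 6 M6, all 9 M5, all 13 M10, and all 19 M12 (fewer than 24), giving 24 + 24 + 24 + 6 + 9 + 13 + 19 = 119.
One more screw then forces some size to 25, so 119 + 1 = 120.

120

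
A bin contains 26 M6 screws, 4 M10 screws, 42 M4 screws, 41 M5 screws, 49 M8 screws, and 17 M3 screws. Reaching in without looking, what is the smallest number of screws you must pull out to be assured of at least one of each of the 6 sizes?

The hardest size to obtain is M10: we could draw every other screw first — 179 − 4 = 175 screws — without a single M10 one.
The next draw must be M10, so 175 + 1 = 176.

176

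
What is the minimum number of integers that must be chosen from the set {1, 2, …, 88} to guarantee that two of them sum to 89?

Partition {1, …, 88} into 44 pairs: {1,88}, {2,87}, …, {44,45}.
Choosing 44 integers — say the integers 1 through 44 — takes one from each pair and avoids the property.
Choosing 45 forces two into the same pair by pigeonhole, and those sum to 89. So 45.

45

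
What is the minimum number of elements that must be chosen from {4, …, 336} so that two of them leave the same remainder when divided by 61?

Use the pigeonhole principle on residue classes: group the integers by remainder mod 61; there are 61 residue classes, each nonempty in this range.
Choosing one from each class (61 integers) avoids any shared remainder.
One more choice must repeat a class, so two differ by a multiple of 61. Hence 61 + 1 = 62.

62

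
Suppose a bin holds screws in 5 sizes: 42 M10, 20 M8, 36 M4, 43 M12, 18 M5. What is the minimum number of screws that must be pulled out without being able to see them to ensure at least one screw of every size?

The hardest size to obtain is M5: we could draw every other screw first — 159 − 18 = 141 screws — without a single M5 one.
The next draw must be M5, so 141 + 1 = 142.

142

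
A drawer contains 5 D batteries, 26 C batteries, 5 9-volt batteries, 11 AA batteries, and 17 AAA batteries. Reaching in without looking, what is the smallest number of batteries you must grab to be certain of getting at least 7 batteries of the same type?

29

In the worst case we take at most 6 of each type, but all 5 D and all 5 9-volt (fewer than 6), giving 5 + 6 + 5 + 6 + 6 = 28.
One more battery then forces some type to 7, so 28 + 1 = 29.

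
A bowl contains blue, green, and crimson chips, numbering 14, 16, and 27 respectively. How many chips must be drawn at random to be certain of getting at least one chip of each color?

The hardest color to obtain is blue: we could draw every other chip first — 57 − 14 = 43 chips — without a single blue one.
The next draw must be blue, so 43 + 1 = 44.

44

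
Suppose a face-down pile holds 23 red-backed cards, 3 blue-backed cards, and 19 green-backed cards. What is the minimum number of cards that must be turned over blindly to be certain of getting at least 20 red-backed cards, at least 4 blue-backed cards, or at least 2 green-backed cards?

24

The worst case stops just short of every target: 19 red-backed, 3 blue-backed, 1 green-backed — 19 + 3 + 1 = 23 cards.
One more card must push some back color to its target, so 23 + 1 = 24.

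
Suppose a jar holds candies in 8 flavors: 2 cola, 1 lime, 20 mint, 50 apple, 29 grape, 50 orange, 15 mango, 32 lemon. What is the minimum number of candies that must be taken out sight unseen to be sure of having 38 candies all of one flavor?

174

In the worst case we take at most 37 of each flavor, but all 2 cola, all 1 lime, all 20 mint, all 29 grape, all 15 mango, and all 32 lemon (fewer than 37), giving 2 + 1 + 20 + 37 + 29 + 37 + 15 + 32 = 173.
One more candy then forces some flavor to 38, so 173 + 1 = 174.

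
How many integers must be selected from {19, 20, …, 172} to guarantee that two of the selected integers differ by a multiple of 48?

Use the pigeonhole principle on residue classes: group the integers by remainder mod 48; there are 48 residue classes, each nonempty in this range.
Choosing one from each class (48 integers) avoids any shared remainder.
One more choice must repeat a class, so two differ by a multiple of 48. Hence 48 + 1 = 49.

49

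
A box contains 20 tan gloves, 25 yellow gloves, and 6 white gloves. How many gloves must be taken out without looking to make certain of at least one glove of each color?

46

The hardest color to obtain is white: we could draw every other glove first — 51 − 6 = 45 gloves — without a single white one.
The next draw must be white, so 45 + 1 = 46.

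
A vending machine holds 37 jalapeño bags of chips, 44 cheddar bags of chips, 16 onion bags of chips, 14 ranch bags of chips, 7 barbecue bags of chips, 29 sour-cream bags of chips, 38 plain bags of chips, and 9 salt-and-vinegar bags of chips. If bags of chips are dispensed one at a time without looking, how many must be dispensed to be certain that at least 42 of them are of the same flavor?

Treat the 8 flavors as pigeonholes.
In the worst case we take at most 41 of each flavor, but all 37 jalapeño, all 16 onion, all 14 ranch, all 7 barbecue, all 29 sour-cream, all 38 plain, and all 9 salt-and-vinegar (fewer than 41), giving 37 + 41 + 16 + 14 + 7 + 29 + 38 + 9 = 191.
One more bag of chips then forces some flavor to 42, so 191 + 1 = 192.

192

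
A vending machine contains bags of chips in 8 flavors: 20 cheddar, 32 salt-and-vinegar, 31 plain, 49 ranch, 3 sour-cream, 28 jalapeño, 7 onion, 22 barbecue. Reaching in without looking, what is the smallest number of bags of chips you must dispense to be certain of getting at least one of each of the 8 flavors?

The hardest flavor to obtain is sour-cream: we could draw every other bag of chips first — 192 − 3 = 189 bags of chips — without a single sour-cream one.
The next draw must be sour-cream, so 189 + 1 = 190.

190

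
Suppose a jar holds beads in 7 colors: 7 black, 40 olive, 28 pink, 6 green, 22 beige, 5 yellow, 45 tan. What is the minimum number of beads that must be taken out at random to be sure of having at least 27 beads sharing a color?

119

In the worst case we take at most 26 of each color, but all 7 black, all 6 green, all 22 beige, and all 5 yellow (fewer than 26), giving 7 + 26 + 26 + 6 + 22 + 5 + 26 = 118.
One more bead then forces some color to 27, so 118 + 1 = 119.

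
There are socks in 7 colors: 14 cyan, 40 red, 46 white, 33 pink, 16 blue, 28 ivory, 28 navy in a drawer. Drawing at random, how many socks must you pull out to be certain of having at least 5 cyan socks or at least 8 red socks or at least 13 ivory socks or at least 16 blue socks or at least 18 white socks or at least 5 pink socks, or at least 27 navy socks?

The worst case stops just short of every target: 4 cyan, 7 red, 17 white, 4 pink, 15 blue, 12 ivory, 26 navy — 4 + 7 + 17 + 4 + 15 + 12 + 26 = 85 socks.
One more sock must push some color to its target, so 85 + 1 = 86.

86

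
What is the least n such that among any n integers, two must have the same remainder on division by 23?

24

Use the pigeonhole principle on residue classes: two integers differ by a multiple of 23 exactly when they share a remainder mod 23.
There are 23 residue classes mod 23, so 23 integers can all lie in distinct classes.
One more integer must repeat a residue, giving a difference divisible by 23. So n = 23 + 1 = 24.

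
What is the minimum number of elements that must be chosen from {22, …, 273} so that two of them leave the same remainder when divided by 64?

65

Use the pigeonhole principle on residue classes: group the integers by remainder mod 64; there are 64 residue classes, each nonempty in this range.
Choosing one from each class (64 integers) avoids any shared remainder.
One more choice must repeat a class, so two differ by a multiple of 64. Hence 64 + 1 = 65.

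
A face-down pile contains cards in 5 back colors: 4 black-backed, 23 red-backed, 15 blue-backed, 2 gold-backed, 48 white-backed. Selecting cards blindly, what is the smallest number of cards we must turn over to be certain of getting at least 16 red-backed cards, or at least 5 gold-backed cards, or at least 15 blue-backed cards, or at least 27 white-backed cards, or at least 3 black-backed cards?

The worst case stops just short of every target: 2 black-backed, 15 red-backed, 14 blue-backed, all 2 gold-backed, 26 white-backed — 2 + 15 + 14 + 2 + 26 = 59 cards.
One more card must push some back color to its target, so 59 + 1 = 60.

60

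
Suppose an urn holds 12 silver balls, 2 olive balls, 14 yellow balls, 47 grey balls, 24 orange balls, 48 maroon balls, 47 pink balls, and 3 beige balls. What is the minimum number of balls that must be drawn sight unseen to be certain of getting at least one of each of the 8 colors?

The hardest color to obtain is olive: we could draw every other ball first — 197 − 2 = 195 balls — without a single olive one.
The next draw must be olive, so 195 + 1 = 196.

196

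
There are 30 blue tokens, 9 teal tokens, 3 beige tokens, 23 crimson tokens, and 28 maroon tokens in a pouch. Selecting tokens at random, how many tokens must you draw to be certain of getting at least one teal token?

The worst case draws every non-teal token first: 30 + 3 + 23 + 28 = 84.
The next draw is then forced to be teal, giving 84 + 1 = 85.

85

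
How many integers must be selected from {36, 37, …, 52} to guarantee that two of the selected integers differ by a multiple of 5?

6

Group the integers by remainder mod 5; there are 5 residue classes, each nonempty in this range.
Choosing one from each class (5 integers) avoids any shared remainder.
One more choice must repeat a class, so two differ by a multiple of 5. Hence 5 + 1 = 6.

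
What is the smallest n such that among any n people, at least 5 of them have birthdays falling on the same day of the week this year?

29

There are 7 days of the week acting as pigeonholes.
With 7 × 4 = 28 people we could place exactly 4 in each, with no class reaching 5.
One more forces some class to hold 5, so 28 + 1 = 29.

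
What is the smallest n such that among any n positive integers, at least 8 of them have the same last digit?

There are 10 possible last digits acting as pigeonholes.
With 10 × 7 = 70 positive integers we could place exactly 7 in each, with no class reaching 8.
One more forces some class to hold 8, so 70 + 1 = 71.

71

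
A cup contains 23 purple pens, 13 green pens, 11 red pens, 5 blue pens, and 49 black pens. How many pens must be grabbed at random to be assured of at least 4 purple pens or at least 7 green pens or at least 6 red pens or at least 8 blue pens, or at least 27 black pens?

The worst case stops just short of every target: 3 purple, 6 green, 5 red, all 5 blue, 26 black — 3 + 6 + 5 + 5 + 26 = 45 pens.
One more pen must push some ink color to its target, so 45 + 1 = 46.

46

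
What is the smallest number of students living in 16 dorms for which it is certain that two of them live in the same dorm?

17

There are 16 dorms acting as pigeonholes.
With 16 students we could place one in each, avoiding any repeat.
One more forces some class to hold 2, so 16 + 1 = 17.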